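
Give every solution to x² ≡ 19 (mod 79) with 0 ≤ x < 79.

16, 63

Since 79 ≡ 3 (mod 4), a square root of 19 is 19^((79+1)/4) = 19^20 mod 79.
Repeated squaring: 19^2≡45, 19^4≡50, 19^8≡51, 19^16≡73 (mod 79).
19^20 = 19^(16+4) ≡ 16 (mod 79).
Check: 16² = 256 ≡ 19 (mod 79). The two roots are 16 and 63.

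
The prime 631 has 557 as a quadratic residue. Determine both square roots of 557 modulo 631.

135, 496

Since 631 ≡ 3 (mod 4), a square root of 557 is 557^((631+1)/4) = 557^158 mod 631.
Repeated squaring: 557^2≡428, 557^4≡194, 557^8≡407, 557^16≡327, 557^32≡290, 557^64≡177, 557^128≡410 (mod 631).
557^158 = 557^(128+16+8+4+2) ≡ 496 (mod 631).
Check: 496² = 246016 ≡ 557 (mod 631). The two roots are 135 and 496.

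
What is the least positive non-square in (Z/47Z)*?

5

(2/47) = +1, so 2 is a residue.
(3/47) = +1, so 3 is a residue.
(4/47) = +1, so 4 is a residue.
(5/47) = −1, so 5 is the smallest positive non-residue mod 47.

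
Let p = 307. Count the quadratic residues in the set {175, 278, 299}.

(175/307) = +1 → QR.
(278/307) = +1 → QR.
(299/307) = +1 → QR.
Total quadratic residues among the 3: 3.

3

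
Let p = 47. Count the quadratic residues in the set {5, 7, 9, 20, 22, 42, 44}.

3

(5/47) = -1 → non-residue.
(7/47) = +1 → QR.
(9/47) = +1 → QR.
(20/47) = -1 → non-residue.
(22/47) = -1 → non-residue.
(42/47) = +1 → QR.
(44/47) = -1 → non-residue.
Total quadratic residues among the 7: 3.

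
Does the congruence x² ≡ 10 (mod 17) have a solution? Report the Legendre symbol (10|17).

-1

Euler's criterion: (10/17) ≡ 10^8 (mod 17).
10^2 ≡ 15 (mod 17)
10^4 ≡ 4 (mod 17)
10^8 ≡ 16 (mod 17)
10^8 = 10^(8) ≡ 16 (mod 17).
Result is 16 ≡ −1, so (10/17) = −1.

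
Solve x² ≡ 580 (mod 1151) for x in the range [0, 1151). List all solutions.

Since 1151 ≡ 3 (mod 4), a square root of 580 is 580^((1151+1)/4) = 580^288 mod 1151.
Repeated squaring: 580^2≡308, 580^4≡482, 580^8≡973, 580^16≡607, 580^32≡129, 580^64≡527, 580^128≡338, 580^256≡295 (mod 1151).
580^288 = 580^(256+32) ≡ 72 (mod 1151).
Check: 72² = 5184 ≡ 580 (mod 1151). The two roots are 72 and 1079.

72, 1079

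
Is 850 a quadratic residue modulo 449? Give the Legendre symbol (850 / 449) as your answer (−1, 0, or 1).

-1

First reduce: 850 ≡ 401 (mod 449).
Reciprocity: 401 ≡ 1 and 449 ≡ 1 (mod 4), so (401/449) = +(449/401).
Reduce top mod 401: now compute (48/401).
Pull out 2^4: since 401 ≡ 1 (mod 8), (2/401) = +1, so (2/401)^4 = +1.
Reciprocity: 3 ≡ 3 and 401 ≡ 1 (mod 4), so (3/401) = +(401/3).
Reduce top mod 3: now compute (2/3).
Pull out 2: since 3 ≡ 3 (mod 8), (2/3) = -1.
Reached (1/3) = 1. Collecting the sign flips along the way, the symbol is -1.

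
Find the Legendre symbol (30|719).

Pull out 2: since 719 ≡ 7 (mod 8), (2/719) = +1.
Reciprocity: 15 ≡ 3 and 719 ≡ 3 (mod 4), so (15/719) = −(719/15).
Reduce top mod 15: now compute (14/15).
Pull out 2: since 15 ≡ 7 (mod 8), (2/15) = +1.
Reciprocity: 7 ≡ 3 and 15 ≡ 3 (mod 4), so (7/15) = −(15/7).
Reduce top mod 7: now compute (1/7).
Reached (1/7) = 1. Collecting the sign flips along the way, the symbol is +1.

1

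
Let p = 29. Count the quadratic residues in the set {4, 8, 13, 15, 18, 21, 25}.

3

(4/29) = +1 → QR.
(8/29) = -1 → non-residue.
(13/29) = +1 → QR.
(15/29) = -1 → non-residue.
(18/29) = -1 → non-residue.
(21/29) = -1 → non-residue.
(25/29) = +1 → QR.
Total quadratic residues among the 7: 3.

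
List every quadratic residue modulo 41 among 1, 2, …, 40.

1, 2, 4, 5, 8, 9, 10, 16, 18, 20, 21, 23, 25, 31, 32, 33, 36, 37, 39, 40

Square k = 1,…,20 (k and 41−k give the same square):
1²=1, 2²=4, 3²=9, 4²=16, 5²=25, 6²=36, 7²≡8, 8²≡23, 9²≡40, 10²≡18, 11²≡39, 12²≡21, 13²≡5, 14²≡32, 15²≡20, 16²≡10, 17²≡2, 18²≡37, 19²≡33, 20²≡31 (mod 41).
So the quadratic residues mod 41 are {1, 2, 4, 5, 8, 9, 10, 16, 18, 20, 21, 23, 25, 31, 32, 33, 36, 37, 39, 40}.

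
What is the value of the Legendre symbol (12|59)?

1

Euler's criterion: (12/59) ≡ 12^29 (mod 59).
12^2 ≡ 26 (mod 59)
12^4 ≡ 27 (mod 59)
12^8 ≡ 21 (mod 59)
12^16 ≡ 28 (mod 59)
12^29 = 12^(16+8+4+1) ≡ 1 (mod 59).
Result is 1, so (12/59) = 1.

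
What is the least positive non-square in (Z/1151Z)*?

13

(2/1151) = +1, so 2 is a residue.
(3/1151) = +1, so 3 is a residue.
(4/1151) = +1, so 4 is a residue.
(5/1151) = +1, so 5 is a residue.
(6/1151) = +1, so 6 is a residue.
(7/1151) = +1, so 7 is a residue.
(8/1151) = +1, so 8 is a residue.
(9/1151) = +1, so 9 is a residue.
(10/1151) = +1, so 10 is a residue.
(11/1151) = +1, so 11 is a residue.
(12/1151) = +1, so 12 is a residue.
(13/1151) = −1, so 13 is the smallest positive non-residue mod 1151.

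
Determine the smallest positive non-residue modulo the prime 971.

2

(2/971) = −1, so 2 is the smallest positive non-residue mod 971.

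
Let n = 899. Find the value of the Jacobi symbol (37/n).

1

Reciprocity: 37 ≡ 1 and 899 ≡ 3 (mod 4), so (37/899) = +(899/37).
Reduce top mod 37: now compute (11/37).
Reciprocity: 11 ≡ 3 and 37 ≡ 1 (mod 4), so (11/37) = +(37/11).
Reduce top mod 11: now compute (4/11).
Pull out 2^2: since 11 ≡ 3 (mod 8), (2/11) = -1, so (2/11)^2 = +1.
Reached (1/11) = 1. Collecting the sign flips along the way, the symbol is +1.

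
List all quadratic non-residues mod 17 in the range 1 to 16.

3, 5, 6, 7, 10, 11, 12, 14

Square k = 1,…,8 (k and 17−k give the same square):
1²=1, 2²=4, 3²=9, 4²=16, 5²≡8, 6²≡2, 7²≡15, 8²≡13 (mod 17).
The residues are {1, 2, 4, 8, 9, 13, 15, 16}; the non-residues are the remaining 8 nonzero classes.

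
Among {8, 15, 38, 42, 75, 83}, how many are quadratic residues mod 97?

2

(8/97) = +1 → QR.
(15/97) = -1 → non-residue.
(38/97) = -1 → non-residue.
(42/97) = -1 → non-residue.
(75/97) = +1 → QR.
(83/97) = -1 → non-residue.
Total quadratic residues among the 6: 2.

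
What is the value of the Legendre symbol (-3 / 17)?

Euler's criterion: (-3/17) ≡ 14^8 (mod 17).
14^2 ≡ 9 (mod 17)
14^4 ≡ 13 (mod 17)
14^8 ≡ 16 (mod 17)
14^8 = 14^(8) ≡ 16 (mod 17).
Result is 16 ≡ −1, so (-3/17) = −1.

-1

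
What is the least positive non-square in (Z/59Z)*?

(2/59) = −1, so 2 is the smallest positive non-residue mod 59.

2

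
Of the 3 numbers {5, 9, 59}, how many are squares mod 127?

(5/127) = -1 → non-residue.
(9/127) = +1 → QR.
(59/127) = -1 → non-residue.
Total quadratic residues among the 3: 1.

1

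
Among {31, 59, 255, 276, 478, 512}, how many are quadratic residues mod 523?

3

(31/523) = +1 → QR.
(59/523) = -1 → non-residue.
(255/523) = +1 → QR.
(276/523) = -1 → non-residue.
(478/523) = +1 → QR.
(512/523) = -1 → non-residue.
Total quadratic residues among the 6: 3.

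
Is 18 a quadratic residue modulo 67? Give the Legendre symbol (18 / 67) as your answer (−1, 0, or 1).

Pull out 2: since 67 ≡ 3 (mod 8), (2/67) = -1.
Reciprocity: 9 ≡ 1 and 67 ≡ 3 (mod 4), so (9/67) = +(67/9).
Reduce top mod 9: now compute (4/9).
Pull out 2^2: since 9 ≡ 1 (mod 8), (2/9) = +1, so (2/9)^2 = +1.
Reached (1/9) = 1. Collecting the sign flips along the way, the symbol is -1.

-1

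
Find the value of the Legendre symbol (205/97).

First reduce: 205 ≡ 11 (mod 97).
Reciprocity: 11 ≡ 3 and 97 ≡ 1 (mod 4), so (11/97) = +(97/11).
Reduce top mod 11: now compute (9/11).
Reciprocity: 9 ≡ 1 and 11 ≡ 3 (mod 4), so (9/11) = +(11/9).
Reduce top mod 9: now compute (2/9).
Pull out 2: since 9 ≡ 1 (mod 8), (2/9) = +1.
Reached (1/9) = 1. Collecting the sign flips along the way, the symbol is +1.

1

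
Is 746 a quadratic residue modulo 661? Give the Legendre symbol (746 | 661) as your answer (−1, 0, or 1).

First reduce: 746 ≡ 85 (mod 661).
Reciprocity: 85 ≡ 1 and 661 ≡ 1 (mod 4), so (85/661) = +(661/85).
Reduce top mod 85: now compute (66/85).
Pull out 2: since 85 ≡ 5 (mod 8), (2/85) = -1.
Reciprocity: 33 ≡ 1 and 85 ≡ 1 (mod 4), so (33/85) = +(85/33).
Reduce top mod 33: now compute (19/33).
Reciprocity: 19 ≡ 3 and 33 ≡ 1 (mod 4), so (19/33) = +(33/19).
Reduce top mod 19: now compute (14/19).
Pull out 2: since 19 ≡ 3 (mod 8), (2/19) = -1.
Reciprocity: 7 ≡ 3 and 19 ≡ 3 (mod 4), so (7/19) = −(19/7).
Reduce top mod 7: now compute (5/7).
Reciprocity: 5 ≡ 1 and 7 ≡ 3 (mod 4), so (5/7) = +(7/5).
Reduce top mod 5: now compute (2/5).
Pull out 2: since 5 ≡ 5 (mod 8), (2/5) = -1.
Reached (1/5) = 1. Collecting the sign flips along the way, the symbol is +1.

1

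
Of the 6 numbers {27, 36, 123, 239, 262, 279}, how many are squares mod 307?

(27/307) = -1 → non-residue.
(36/307) = +1 → QR.
(123/307) = -1 → non-residue.
(239/307) = -1 → non-residue.
(262/307) = +1 → QR.
(279/307) = -1 → non-residue.
Total quadratic residues among the 6: 2.

2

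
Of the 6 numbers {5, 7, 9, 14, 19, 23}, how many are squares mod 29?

(5/29) = +1 → QR.
(7/29) = +1 → QR.
(9/29) = +1 → QR.
(14/29) = -1 → non-residue.
(19/29) = -1 → non-residue.
(23/29) = +1 → QR.
Total quadratic residues among the 6: 4.

4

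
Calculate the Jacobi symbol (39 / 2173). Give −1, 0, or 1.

-1

Reciprocity: 39 ≡ 3 and 2173 ≡ 1 (mod 4), so (39/2173) = +(2173/39).
Reduce top mod 39: now compute (28/39).
Pull out 2^2: since 39 ≡ 7 (mod 8), (2/39) = +1, so (2/39)^2 = +1.
Reciprocity: 7 ≡ 3 and 39 ≡ 3 (mod 4), so (7/39) = −(39/7).
Reduce top mod 7: now compute (4/7).
Pull out 2^2: since 7 ≡ 7 (mod 8), (2/7) = +1, so (2/7)^2 = +1.
Reached (1/7) = 1. Collecting the sign flips along the way, the symbol is -1.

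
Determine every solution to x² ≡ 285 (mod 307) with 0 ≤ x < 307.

63, 244

Since 307 ≡ 3 (mod 4), a square root of 285 is 285^((307+1)/4) = 285^77 mod 307.
Repeated squaring: 285^2≡177, 285^4≡15, 285^8≡225, 285^16≡277, 285^32≡286, 285^64≡134 (mod 307).
285^77 = 285^(64+8+4+1) ≡ 63 (mod 307).
Check: 63² = 3969 ≡ 285 (mod 307). The two roots are 63 and 244.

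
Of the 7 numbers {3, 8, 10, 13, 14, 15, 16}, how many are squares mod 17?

4

(3/17) = -1 → non-residue.
(8/17) = +1 → QR.
(10/17) = -1 → non-residue.
(13/17) = +1 → QR.
(14/17) = -1 → non-residue.
(15/17) = +1 → QR.
(16/17) = +1 → QR.
Total quadratic residues among the 7: 4.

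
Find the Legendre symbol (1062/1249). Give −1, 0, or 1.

Pull out 2: since 1249 ≡ 1 (mod 8), (2/1249) = +1.
Reciprocity: 531 ≡ 3 and 1249 ≡ 1 (mod 4), so (531/1249) = +(1249/531).
Reduce top mod 531: now compute (187/531).
Reciprocity: 187 ≡ 3 and 531 ≡ 3 (mod 4), so (187/531) = −(531/187).
Reduce top mod 187: now compute (157/187).
Reciprocity: 157 ≡ 1 and 187 ≡ 3 (mod 4), so (157/187) = +(187/157).
Reduce top mod 157: now compute (30/157).
Pull out 2: since 157 ≡ 5 (mod 8), (2/157) = -1.
Reciprocity: 15 ≡ 3 and 157 ≡ 1 (mod 4), so (15/157) = +(157/15).
Reduce top mod 15: now compute (7/15).
Reciprocity: 7 ≡ 3 and 15 ≡ 3 (mod 4), so (7/15) = −(15/7).
Reduce top mod 7: now compute (1/7).
Reached (1/7) = 1. Collecting the sign flips along the way, the symbol is -1.

-1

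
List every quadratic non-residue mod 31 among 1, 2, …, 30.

3,6,11,12,13,15,17,21,22,23,24,26,27,29,30

Square k = 1,…,15 (k and 31−k give the same square):
1²=1, 2²=4, 3²=9, 4²=16, 5²=25, 6²≡5, 7²≡18, 8²≡2, 9²≡19, 10²≡7, 11²≡28, 12²≡20, 13²≡14, 14²≡10, 15²≡8 (mod 31).
The residues are {1, 2, 4, 5, 7, 8, 9, 10, 14, 16, 18, 19, 20, 25, 28}; the non-residues are the remaining 15 nonzero classes.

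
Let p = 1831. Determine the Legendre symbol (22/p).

Pull out 2: since 1831 ≡ 7 (mod 8), (2/1831) = +1.
Reciprocity: 11 ≡ 3 and 1831 ≡ 3 (mod 4), so (11/1831) = −(1831/11).
Reduce top mod 11: now compute (5/11).
Reciprocity: 5 ≡ 1 and 11 ≡ 3 (mod 4), so (5/11) = +(11/5).
Reduce top mod 5: now compute (1/5).
Reached (1/5) = 1. Collecting the sign flips along the way, the symbol is -1.

-1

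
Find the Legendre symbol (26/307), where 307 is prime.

Euler's criterion: (26/307) ≡ 26^153 (mod 307).
26^2 ≡ 62 (mod 307)
26^4 ≡ 160 (mod 307)
26^8 ≡ 119 (mod 307)
26^16 ≡ 39 (mod 307)
26^32 ≡ 293 (mod 307)
26^64 ≡ 196 (mod 307)
26^128 ≡ 41 (mod 307)
26^153 = 26^(128+16+8+1) ≡ 1 (mod 307).
Result is 1, so (26/307) = 1.

1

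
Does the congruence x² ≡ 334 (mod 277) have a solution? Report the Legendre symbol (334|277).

1

First reduce: 334 ≡ 57 (mod 277).
Reciprocity: 57 ≡ 1 and 277 ≡ 1 (mod 4), so (57/277) = +(277/57).
Reduce top mod 57: now compute (49/57).
Reciprocity: 49 ≡ 1 and 57 ≡ 1 (mod 4), so (49/57) = +(57/49).
Reduce top mod 49: now compute (8/49).
Pull out 2^3: since 49 ≡ 1 (mod 8), (2/49) = +1, so (2/49)^3 = +1.
Reached (1/49) = 1. Collecting the sign flips along the way, the symbol is +1.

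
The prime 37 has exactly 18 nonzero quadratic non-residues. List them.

Square k = 1,…,18 (k and 37−k give the same square):
1²=1, 2²=4, 3²=9, 4²=16, 5²=25, 6²=36, 7²≡12, 8²≡27, 9²≡7, 10²≡26, 11²≡10, 12²≡33, 13²≡21, 14²≡11, 15²≡3, 16²≡34, 17²≡30, 18²≡28 (mod 37).
The residues are {1, 3, 4, 7, 9, 10, 11, 12, 16, 21, 25, 26, 27, 28, 30, 33, 34, 36}; the non-residues are the remaining 18 nonzero classes.

2,5,6,8,13,14,15,17,18,19,20,22,23,24,29,31,32,35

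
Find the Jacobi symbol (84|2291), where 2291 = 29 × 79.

-1

Pull out 2^2: since 2291 ≡ 3 (mod 8), (2/2291) = -1, so (2/2291)^2 = +1.
Reciprocity: 21 ≡ 1 and 2291 ≡ 3 (mod 4), so (21/2291) = +(2291/21).
Reduce top mod 21: now compute (2/21).
Pull out 2: since 21 ≡ 5 (mod 8), (2/21) = -1.
Reached (1/21) = 1. Collecting the sign flips along the way, the symbol is -1.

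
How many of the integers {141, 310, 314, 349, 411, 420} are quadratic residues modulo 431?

1

(141/431) = -1 → non-residue.
(310/431) = -1 → non-residue.
(314/431) = +1 → QR.
(349/431) = -1 → non-residue.
(411/431) = -1 → non-residue.
(420/431) = -1 → non-residue.
Total quadratic residues among the 6: 1.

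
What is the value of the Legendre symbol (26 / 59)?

Euler's criterion: (26/59) ≡ 26^29 (mod 59).
26^2 ≡ 27 (mod 59)
26^4 ≡ 21 (mod 59)
26^8 ≡ 28 (mod 59)
26^16 ≡ 17 (mod 59)
26^29 = 26^(16+8+4+1) ≡ 1 (mod 59).
Result is 1, so (26/59) = 1.

1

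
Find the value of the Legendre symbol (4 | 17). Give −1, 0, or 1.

Pull out 2^2: since 17 ≡ 1 (mod 8), (2/17) = +1, so (2/17)^2 = +1.
Reached (1/17) = 1. Collecting the sign flips along the way, the symbol is +1.

1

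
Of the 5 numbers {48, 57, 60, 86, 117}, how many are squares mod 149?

1

(48/149) = -1 → non-residue.
(57/149) = -1 → non-residue.
(60/149) = -1 → non-residue.
(86/149) = +1 → QR.
(117/149) = -1 → non-residue.
Total quadratic residues among the 5: 1.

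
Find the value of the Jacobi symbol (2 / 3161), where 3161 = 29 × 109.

Pull out 2: since 3161 ≡ 1 (mod 8), (2/3161) = +1.
Reached (1/3161) = 1. Collecting the sign flips along the way, the symbol is +1.

1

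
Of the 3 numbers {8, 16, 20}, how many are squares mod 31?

(8/31) = +1 → QR.
(16/31) = +1 → QR.
(20/31) = +1 → QR.
Total quadratic residues among the 3: 3.

3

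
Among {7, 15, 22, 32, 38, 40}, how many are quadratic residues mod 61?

(7/61) = -1 → non-residue.
(15/61) = +1 → QR.
(22/61) = +1 → QR.
(32/61) = -1 → non-residue.
(38/61) = -1 → non-residue.
(40/61) = -1 → non-residue.
Total quadratic residues among the 6: 2.

2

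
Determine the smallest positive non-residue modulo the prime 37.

(2/37) = −1, so 2 is the smallest positive non-residue mod 37.

2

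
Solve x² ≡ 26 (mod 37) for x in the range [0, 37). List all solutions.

10, 27

37 ≡ 1 (mod 4), so we find a root by search.
Trying successive values, 10² = 100 ≡ 26 (mod 37). The other root is 37 − 10 = 27.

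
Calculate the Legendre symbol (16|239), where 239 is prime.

1

Pull out 2^4: since 239 ≡ 7 (mod 8), (2/239) = +1, so (2/239)^4 = +1.
Reached (1/239) = 1. Collecting the sign flips along the way, the symbol is +1.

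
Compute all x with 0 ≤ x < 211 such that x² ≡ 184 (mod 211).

Since 211 ≡ 3 (mod 4), a square root of 184 is 184^((211+1)/4) = 184^53 mod 211.
Repeated squaring: 184^2≡96, 184^4≡143, 184^8≡193, 184^16≡113, 184^32≡109 (mod 211).
184^53 = 184^(32+16+4+1) ≡ 87 (mod 211).
Check: 87² = 7569 ≡ 184 (mod 211). The two roots are 87 and 124.

87, 124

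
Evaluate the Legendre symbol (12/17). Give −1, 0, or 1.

-1

Pull out 2^2: since 17 ≡ 1 (mod 8), (2/17) = +1, so (2/17)^2 = +1.
Reciprocity: 3 ≡ 3 and 17 ≡ 1 (mod 4), so (3/17) = +(17/3).
Reduce top mod 3: now compute (2/3).
Pull out 2: since 3 ≡ 3 (mod 8), (2/3) = -1.
Reached (1/3) = 1. Collecting the sign flips along the way, the symbol is -1.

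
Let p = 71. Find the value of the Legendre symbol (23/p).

-1

Euler's criterion: (23/71) ≡ 23^35 (mod 71).
23^2 ≡ 32 (mod 71)
23^4 ≡ 30 (mod 71)
23^8 ≡ 48 (mod 71)
23^16 ≡ 32 (mod 71)
23^32 ≡ 30 (mod 71)
23^35 = 23^(32+2+1) ≡ 70 (mod 71).
Result is 70 ≡ −1, so (23/71) = −1.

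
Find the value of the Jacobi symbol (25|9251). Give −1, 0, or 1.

1

Reciprocity: 25 ≡ 1 and 9251 ≡ 3 (mod 4), so (25/9251) = +(9251/25).
Reduce top mod 25: now compute (1/25).
Reached (1/25) = 1. Collecting the sign flips along the way, the symbol is +1.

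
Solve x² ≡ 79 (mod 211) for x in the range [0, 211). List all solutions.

76, 135

Since 211 ≡ 3 (mod 4), a square root of 79 is 79^((211+1)/4) = 79^53 mod 211.
Repeated squaring: 79^2≡122, 79^4≡114, 79^8≡125, 79^16≡11, 79^32≡121 (mod 211).
79^53 = 79^(32+16+4+1) ≡ 76 (mod 211).
Check: 76² = 5776 ≡ 79 (mod 211). The two roots are 76 and 135.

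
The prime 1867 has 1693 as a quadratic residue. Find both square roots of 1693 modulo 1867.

136, 1731

Since 1867 ≡ 3 (mod 4), a square root of 1693 is 1693^((1867+1)/4) = 1693^467 mod 1867.
Repeated squaring: 1693^2≡404, 1693^4≡787, 1693^8≡1392, 1693^16≡1585, 1693^32≡1110, 1693^64≡1747, 1693^128≡1331, 1693^256≡1645 (mod 1867).
1693^467 = 1693^(256+128+64+16+2+1) ≡ 136 (mod 1867).
Check: 136² = 18496 ≡ 1693 (mod 1867). The two roots are 136 and 1731.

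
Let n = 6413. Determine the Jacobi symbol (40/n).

1

Pull out 2^3: since 6413 ≡ 5 (mod 8), (2/6413) = -1, so (2/6413)^3 = -1.
Reciprocity: 5 ≡ 1 and 6413 ≡ 1 (mod 4), so (5/6413) = +(6413/5).
Reduce top mod 5: now compute (3/5).
Reciprocity: 3 ≡ 3 and 5 ≡ 1 (mod 4), so (3/5) = +(5/3).
Reduce top mod 3: now compute (2/3).
Pull out 2: since 3 ≡ 3 (mod 8), (2/3) = -1.
Reached (1/3) = 1. Collecting the sign flips along the way, the symbol is +1.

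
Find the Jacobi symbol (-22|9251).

0

First reduce: -22 ≡ 9229 (mod 9251).
Reciprocity: 9229 ≡ 1 and 9251 ≡ 3 (mod 4), so (9229/9251) = +(9251/9229).
Reduce top mod 9229: now compute (22/9229).
Pull out 2: since 9229 ≡ 5 (mod 8), (2/9229) = -1.
Reciprocity: 11 ≡ 3 and 9229 ≡ 1 (mod 4), so (11/9229) = +(9229/11).
Reduce top mod 11: now compute (0/11).
Top reduces to 0: gcd > 1, so the symbol is 0.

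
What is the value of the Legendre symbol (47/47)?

First reduce: 47 ≡ 0 (mod 47).
Top reduces to 0: gcd > 1, so the symbol is 0.

0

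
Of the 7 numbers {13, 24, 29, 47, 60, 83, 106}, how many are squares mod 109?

4

(13/109) = -1 → non-residue.
(24/109) = -1 → non-residue.
(29/109) = +1 → QR.
(47/109) = -1 → non-residue.
(60/109) = +1 → QR.
(83/109) = +1 → QR.
(106/109) = +1 → QR.
Total quadratic residues among the 7: 4.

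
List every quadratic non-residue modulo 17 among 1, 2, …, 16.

Square k = 1,…,8 (k and 17−k give the same square):
1²=1, 2²=4, 3²=9, 4²=16, 5²≡8, 6²≡2, 7²≡15, 8²≡13 (mod 17).
The residues are {1, 2, 4, 8, 9, 13, 15, 16}; the non-residues are the remaining 8 nonzero classes.

3,5,6,7,10,11,12,14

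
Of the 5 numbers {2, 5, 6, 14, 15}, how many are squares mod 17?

2

(2/17) = +1 → QR.
(5/17) = -1 → non-residue.
(6/17) = -1 → non-residue.
(14/17) = -1 → non-residue.
(15/17) = +1 → QR.
Total quadratic residues among the 5: 2.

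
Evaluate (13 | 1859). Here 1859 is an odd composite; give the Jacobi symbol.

0

Reciprocity: 13 ≡ 1 and 1859 ≡ 3 (mod 4), so (13/1859) = +(1859/13).
Reduce top mod 13: now compute (0/13).
Top reduces to 0: gcd > 1, so the symbol is 0.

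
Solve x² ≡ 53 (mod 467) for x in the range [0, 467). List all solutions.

204, 263

Since 467 ≡ 3 (mod 4), a square root of 53 is 53^((467+1)/4) = 53^117 mod 467.
Repeated squaring: 53^2≡7, 53^4≡49, 53^8≡66, 53^16≡153, 53^32≡59, 53^64≡212 (mod 467).
53^117 = 53^(64+32+16+4+1) ≡ 204 (mod 467).
Check: 204² = 41616 ≡ 53 (mod 467). The two roots are 204 and 263.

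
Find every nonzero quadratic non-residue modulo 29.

2, 3, 8, 10, 11, 12, 14, 15, 17, 18, 19, 21, 26, 27

Square k = 1,…,14 (k and 29−k give the same square):
1²=1, 2²=4, 3²=9, 4²=16, 5²=25, 6²≡7, 7²≡20, 8²≡6, 9²≡23, 10²≡13, 11²≡5, 12²≡28, 13²≡24, 14²≡22 (mod 29).
The residues are {1, 4, 5, 6, 7, 9, 13, 16, 20, 22, 23, 24, 25, 28}; the non-residues are the remaining 14 nonzero classes.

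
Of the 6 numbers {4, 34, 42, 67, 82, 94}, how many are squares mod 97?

(4/97) = +1 → QR.
(34/97) = -1 → non-residue.
(42/97) = -1 → non-residue.
(67/97) = -1 → non-residue.
(82/97) = -1 → non-residue.
(94/97) = +1 → QR.
Total quadratic residues among the 6: 2.

2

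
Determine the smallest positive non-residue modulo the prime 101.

2

(2/101) = −1, so 2 is the smallest positive non-residue mod 101.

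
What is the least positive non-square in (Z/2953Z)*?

5

(2/2953) = +1, so 2 is a residue.
(3/2953) = +1, so 3 is a residue.
(4/2953) = +1, so 4 is a residue.
(5/2953) = −1, so 5 is the smallest positive non-residue mod 2953.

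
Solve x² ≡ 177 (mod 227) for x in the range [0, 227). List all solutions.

75, 152

Since 227 ≡ 3 (mod 4), a square root of 177 is 177^((227+1)/4) = 177^57 mod 227.
Repeated squaring: 177^2≡3, 177^4≡9, 177^8≡81, 177^16≡205, 177^32≡30 (mod 227).
177^57 = 177^(32+16+8+1) ≡ 75 (mod 227).
Check: 75² = 5625 ≡ 177 (mod 227). The two roots are 75 and 152.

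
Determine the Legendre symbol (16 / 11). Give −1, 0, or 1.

1

First reduce: 16 ≡ 5 (mod 11).
Reciprocity: 5 ≡ 1 and 11 ≡ 3 (mod 4), so (5/11) = +(11/5).
Reduce top mod 5: now compute (1/5).
Reached (1/5) = 1. Collecting the sign flips along the way, the symbol is +1.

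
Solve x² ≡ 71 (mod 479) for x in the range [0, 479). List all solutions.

Since 479 ≡ 3 (mod 4), a square root of 71 is 71^((479+1)/4) = 71^120 mod 479.
Repeated squaring: 71^2≡251, 71^4≡252, 71^8≡276, 71^16≡15, 71^32≡225, 71^64≡330 (mod 479).
71^120 = 71^(64+32+16+8) ≡ 103 (mod 479).
Check: 103² = 10609 ≡ 71 (mod 479). The two roots are 103 and 376.

103, 376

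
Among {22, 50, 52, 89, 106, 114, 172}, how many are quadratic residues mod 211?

(22/211) = -1 → non-residue.
(50/211) = -1 → non-residue.
(52/211) = +1 → QR.
(89/211) = -1 → non-residue.
(106/211) = -1 → non-residue.
(114/211) = +1 → QR.
(172/211) = +1 → QR.
Total quadratic residues among the 7: 3.

3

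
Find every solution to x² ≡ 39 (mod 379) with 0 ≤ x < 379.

163, 216

Since 379 ≡ 3 (mod 4), a square root of 39 is 39^((379+1)/4) = 39^95 mod 379.
Repeated squaring: 39^2≡5, 39^4≡25, 39^8≡246, 39^16≡255, 39^32≡216, 39^64≡39 (mod 379).
39^95 = 39^(64+16+8+4+2+1) ≡ 216 (mod 379).
Check: 216² = 46656 ≡ 39 (mod 379). The two roots are 163 and 216.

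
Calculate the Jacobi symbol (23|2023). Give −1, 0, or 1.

Reciprocity: 23 ≡ 3 and 2023 ≡ 3 (mod 4), so (23/2023) = −(2023/23).
Reduce top mod 23: now compute (22/23).
Pull out 2: since 23 ≡ 7 (mod 8), (2/23) = +1.
Reciprocity: 11 ≡ 3 and 23 ≡ 3 (mod 4), so (11/23) = −(23/11).
Reduce top mod 11: now compute (1/11).
Reached (1/11) = 1. Collecting the sign flips along the way, the symbol is +1.

1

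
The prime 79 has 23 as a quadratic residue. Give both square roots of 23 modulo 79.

24, 55

Since 79 ≡ 3 (mod 4), a square root of 23 is 23^((79+1)/4) = 23^20 mod 79.
Repeated squaring: 23^2≡55, 23^4≡23, 23^8≡55, 23^16≡23 (mod 79).
23^20 = 23^(16+4) ≡ 55 (mod 79).
Check: 55² = 3025 ≡ 23 (mod 79). The two roots are 24 and 55.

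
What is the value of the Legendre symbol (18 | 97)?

Euler's criterion: (18/97) ≡ 18^48 (mod 97).
18^2 ≡ 33 (mod 97)
18^4 ≡ 22 (mod 97)
18^8 ≡ 96 (mod 97)
18^16 ≡ 1 (mod 97)
18^32 ≡ 1 (mod 97)
18^48 = 18^(32+16) ≡ 1 (mod 97).
Result is 1, so (18/97) = 1.

1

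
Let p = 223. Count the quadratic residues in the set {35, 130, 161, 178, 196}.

(35/223) = -1 → non-residue.
(130/223) = +1 → QR.
(161/223) = -1 → non-residue.
(178/223) = +1 → QR.
(196/223) = +1 → QR.
Total quadratic residues among the 5: 3.

3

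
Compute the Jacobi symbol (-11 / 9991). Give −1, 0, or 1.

First reduce: -11 ≡ 9980 (mod 9991).
Pull out 2^2: since 9991 ≡ 7 (mod 8), (2/9991) = +1, so (2/9991)^2 = +1.
Reciprocity: 2495 ≡ 3 and 9991 ≡ 3 (mod 4), so (2495/9991) = −(9991/2495).
Reduce top mod 2495: now compute (11/2495).
Reciprocity: 11 ≡ 3 and 2495 ≡ 3 (mod 4), so (11/2495) = −(2495/11).
Reduce top mod 11: now compute (9/11).
Reciprocity: 9 ≡ 1 and 11 ≡ 3 (mod 4), so (9/11) = +(11/9).
Reduce top mod 9: now compute (2/9).
Pull out 2: since 9 ≡ 1 (mod 8), (2/9) = +1.
Reached (1/9) = 1. Collecting the sign flips along the way, the symbol is +1.

1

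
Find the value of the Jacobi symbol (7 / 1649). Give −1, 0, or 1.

Reciprocity: 7 ≡ 3 and 1649 ≡ 1 (mod 4), so (7/1649) = +(1649/7).
Reduce top mod 7: now compute (4/7).
Pull out 2^2: since 7 ≡ 7 (mod 8), (2/7) = +1, so (2/7)^2 = +1.
Reached (1/7) = 1. Collecting the sign flips along the way, the symbol is +1.

1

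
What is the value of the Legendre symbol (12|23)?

Pull out 2^2: since 23 ≡ 7 (mod 8), (2/23) = +1, so (2/23)^2 = +1.
Reciprocity: 3 ≡ 3 and 23 ≡ 3 (mod 4), so (3/23) = −(23/3).
Reduce top mod 3: now compute (2/3).
Pull out 2: since 3 ≡ 3 (mod 8), (2/3) = -1.
Reached (1/3) = 1. Collecting the sign flips along the way, the symbol is +1.

1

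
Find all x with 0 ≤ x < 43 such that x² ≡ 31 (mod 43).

Since 43 ≡ 3 (mod 4), a square root of 31 is 31^((43+1)/4) = 31^11 mod 43.
Repeated squaring: 31^2≡15, 31^4≡10, 31^8≡14 (mod 43).
31^11 = 31^(8+2+1) ≡ 17 (mod 43).
Check: 17² = 289 ≡ 31 (mod 43). The two roots are 17 and 26.

17, 26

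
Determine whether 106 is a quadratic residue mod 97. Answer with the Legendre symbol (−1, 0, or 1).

First reduce: 106 ≡ 9 (mod 97).
Reciprocity: 9 ≡ 1 and 97 ≡ 1 (mod 4), so (9/97) = +(97/9).
Reduce top mod 9: now compute (7/9).
Reciprocity: 7 ≡ 3 and 9 ≡ 1 (mod 4), so (7/9) = +(9/7).
Reduce top mod 7: now compute (2/7).
Pull out 2: since 7 ≡ 7 (mod 8), (2/7) = +1.
Reached (1/7) = 1. Collecting the sign flips along the way, the symbol is +1.

1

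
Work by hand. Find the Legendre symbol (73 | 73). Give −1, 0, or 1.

0

First reduce: 73 ≡ 0 (mod 73).
Top reduces to 0: gcd > 1, so the symbol is 0.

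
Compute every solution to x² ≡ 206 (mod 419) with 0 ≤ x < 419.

Since 419 ≡ 3 (mod 4), a square root of 206 is 206^((419+1)/4) = 206^105 mod 419.
Repeated squaring: 206^2≡117, 206^4≡281, 206^8≡189, 206^16≡106, 206^32≡342, 206^64≡63 (mod 419).
206^105 = 206^(64+32+8+1) ≡ 25 (mod 419).
Check: 25² = 625 ≡ 206 (mod 419). The two roots are 25 and 394.

25, 394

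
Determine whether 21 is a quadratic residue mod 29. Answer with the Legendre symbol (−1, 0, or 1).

-1

Euler's criterion: (21/29) ≡ 21^14 (mod 29).
21^2 ≡ 6 (mod 29)
21^4 ≡ 7 (mod 29)
21^8 ≡ 20 (mod 29)
21^14 = 21^(8+4+2) ≡ 28 (mod 29).
Result is 28 ≡ −1, so (21/29) = −1.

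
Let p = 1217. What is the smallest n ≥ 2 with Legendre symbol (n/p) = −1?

(2/1217) = +1, so 2 is a residue.
(3/1217) = −1, so 3 is the smallest positive non-residue mod 1217.

3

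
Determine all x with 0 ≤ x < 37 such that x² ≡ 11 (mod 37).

14, 23

37 ≡ 1 (mod 4), so we find a root by search.
Trying successive values, 14² = 196 ≡ 11 (mod 37). The other root is 37 − 14 = 23.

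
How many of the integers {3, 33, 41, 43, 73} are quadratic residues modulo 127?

2

(3/127) = -1 → non-residue.
(33/127) = -1 → non-residue.
(41/127) = +1 → QR.
(43/127) = -1 → non-residue.
(73/127) = +1 → QR.
Total quadratic residues among the 5: 2.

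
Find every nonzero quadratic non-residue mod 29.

Square k = 1,…,14 (k and 29−k give the same square):
1²=1, 2²=4, 3²=9, 4²=16, 5²=25, 6²≡7, 7²≡20, 8²≡6, 9²≡23, 10²≡13, 11²≡5, 12²≡28, 13²≡24, 14²≡22 (mod 29).
The residues are {1, 4, 5, 6, 7, 9, 13, 16, 20, 22, 23, 24, 25, 28}; the non-residues are the remaining 14 nonzero classes.

2,3,8,10,11,12,14,15,17,18,19,21,26,27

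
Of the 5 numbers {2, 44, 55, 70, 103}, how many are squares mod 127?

4

(2/127) = +1 → QR.
(44/127) = +1 → QR.
(55/127) = -1 → non-residue.
(70/127) = +1 → QR.
(103/127) = +1 → QR.
Total quadratic residues among the 5: 4.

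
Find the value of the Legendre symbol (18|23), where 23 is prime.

Pull out 2: since 23 ≡ 7 (mod 8), (2/23) = +1.
Reciprocity: 9 ≡ 1 and 23 ≡ 3 (mod 4), so (9/23) = +(23/9).
Reduce top mod 9: now compute (5/9).
Reciprocity: 5 ≡ 1 and 9 ≡ 1 (mod 4), so (5/9) = +(9/5).
Reduce top mod 5: now compute (4/5).
Pull out 2^2: since 5 ≡ 5 (mod 8), (2/5) = -1, so (2/5)^2 = +1.
Reached (1/5) = 1. Collecting the sign flips along the way, the symbol is +1.

1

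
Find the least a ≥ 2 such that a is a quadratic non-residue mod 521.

3

(2/521) = +1, so 2 is a residue.
(3/521) = −1, so 3 is the smallest positive non-residue mod 521.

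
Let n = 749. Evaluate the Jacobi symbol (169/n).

Reciprocity: 169 ≡ 1 and 749 ≡ 1 (mod 4), so (169/749) = +(749/169).
Reduce top mod 169: now compute (73/169).
Reciprocity: 73 ≡ 1 and 169 ≡ 1 (mod 4), so (73/169) = +(169/73).
Reduce top mod 73: now compute (23/73).
Reciprocity: 23 ≡ 3 and 73 ≡ 1 (mod 4), so (23/73) = +(73/23).
Reduce top mod 23: now compute (4/23).
Pull out 2^2: since 23 ≡ 7 (mod 8), (2/23) = +1, so (2/23)^2 = +1.
Reached (1/23) = 1. Collecting the sign flips along the way, the symbol is +1.

1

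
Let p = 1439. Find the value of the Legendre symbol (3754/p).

-1

First reduce: 3754 ≡ 876 (mod 1439).
Pull out 2^2: since 1439 ≡ 7 (mod 8), (2/1439) = +1, so (2/1439)^2 = +1.
Reciprocity: 219 ≡ 3 and 1439 ≡ 3 (mod 4), so (219/1439) = −(1439/219).
Reduce top mod 219: now compute (125/219).
Reciprocity: 125 ≡ 1 and 219 ≡ 3 (mod 4), so (125/219) = +(219/125).
Reduce top mod 125: now compute (94/125).
Pull out 2: since 125 ≡ 5 (mod 8), (2/125) = -1.
Reciprocity: 47 ≡ 3 and 125 ≡ 1 (mod 4), so (47/125) = +(125/47).
Reduce top mod 47: now compute (31/47).
Reciprocity: 31 ≡ 3 and 47 ≡ 3 (mod 4), so (31/47) = −(47/31).
Reduce top mod 31: now compute (16/31).
Pull out 2^4: since 31 ≡ 7 (mod 8), (2/31) = +1, so (2/31)^4 = +1.
Reached (1/31) = 1. Collecting the sign flips along the way, the symbol is -1.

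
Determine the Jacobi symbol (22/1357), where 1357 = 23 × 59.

Pull out 2: since 1357 ≡ 5 (mod 8), (2/1357) = -1.
Reciprocity: 11 ≡ 3 and 1357 ≡ 1 (mod 4), so (11/1357) = +(1357/11).
Reduce top mod 11: now compute (4/11).
Pull out 2^2: since 11 ≡ 3 (mod 8), (2/11) = -1, so (2/11)^2 = +1.
Reached (1/11) = 1. Collecting the sign flips along the way, the symbol is -1.

-1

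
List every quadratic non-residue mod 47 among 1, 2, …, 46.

Square k = 1,…,23 (k and 47−k give the same square):
1²=1, 2²=4, 3²=9, 4²=16, 5²=25, 6²=36, 7²≡2, 8²≡17, 9²≡34, 10²≡6, 11²≡27, 12²≡3, 13²≡28, 14²≡8, 15²≡37, 16²≡21, 17²≡7, 18²≡42, 19²≡32, 20²≡24, 21²≡18, 22²≡14, 23²≡12 (mod 47).
The residues are {1, 2, 3, 4, 6, 7, 8, 9, 12, 14, 16, 17, 18, 21, 24, 25, 27, 28, 32, 34, 36, 37, 42}; the non-residues are the remaining 23 nonzero classes.

5 10 11 13 15 19 20 22 23 26 29 30 31 33 35 38 39 40 41 43 44 45 46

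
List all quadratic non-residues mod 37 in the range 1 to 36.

Square k = 1,…,18 (k and 37−k give the same square):
1²=1, 2²=4, 3²=9, 4²=16, 5²=25, 6²=36, 7²≡12, 8²≡27, 9²≡7, 10²≡26, 11²≡10, 12²≡33, 13²≡21, 14²≡11, 15²≡3, 16²≡34, 17²≡30, 18²≡28 (mod 37).
The residues are {1, 3, 4, 7, 9, 10, 11, 12, 16, 21, 25, 26, 27, 28, 30, 33, 34, 36}; the non-residues are the remaining 18 nonzero classes.

2 5 6 8 13 14 15 17 18 19 20 22 23 24 29 31 32 35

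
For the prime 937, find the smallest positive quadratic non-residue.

5

(2/937) = +1, so 2 is a residue.
(3/937) = +1, so 3 is a residue.
(4/937) = +1, so 4 is a residue.
(5/937) = −1, so 5 is the smallest positive non-residue mod 937.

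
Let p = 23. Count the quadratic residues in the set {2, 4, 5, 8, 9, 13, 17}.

(2/23) = +1 → QR.
(4/23) = +1 → QR.
(5/23) = -1 → non-residue.
(8/23) = +1 → QR.
(9/23) = +1 → QR.
(13/23) = +1 → QR.
(17/23) = -1 → non-residue.
Total quadratic residues among the 7: 5.

5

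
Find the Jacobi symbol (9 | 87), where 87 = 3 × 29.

0

Reciprocity: 9 ≡ 1 and 87 ≡ 3 (mod 4), so (9/87) = +(87/9).
Reduce top mod 9: now compute (6/9).
Pull out 2: since 9 ≡ 1 (mod 8), (2/9) = +1.
Reciprocity: 3 ≡ 3 and 9 ≡ 1 (mod 4), so (3/9) = +(9/3).
Reduce top mod 3: now compute (0/3).
Top reduces to 0: gcd > 1, so the symbol is 0.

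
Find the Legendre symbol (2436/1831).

1

First reduce: 2436 ≡ 605 (mod 1831).
Reciprocity: 605 ≡ 1 and 1831 ≡ 3 (mod 4), so (605/1831) = +(1831/605).
Reduce top mod 605: now compute (16/605).
Pull out 2^4: since 605 ≡ 5 (mod 8), (2/605) = -1, so (2/605)^4 = +1.
Reached (1/605) = 1. Collecting the sign flips along the way, the symbol is +1.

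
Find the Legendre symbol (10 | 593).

Pull out 2: since 593 ≡ 1 (mod 8), (2/593) = +1.
Reciprocity: 5 ≡ 1 and 593 ≡ 1 (mod 4), so (5/593) = +(593/5).
Reduce top mod 5: now compute (3/5).
Reciprocity: 3 ≡ 3 and 5 ≡ 1 (mod 4), so (3/5) = +(5/3).
Reduce top mod 3: now compute (2/3).
Pull out 2: since 3 ≡ 3 (mod 8), (2/3) = -1.
Reached (1/3) = 1. Collecting the sign flips along the way, the symbol is -1.

-1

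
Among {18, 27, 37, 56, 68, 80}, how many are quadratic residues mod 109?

(18/109) = -1 → non-residue.
(27/109) = +1 → QR.
(37/109) = -1 → non-residue.
(56/109) = -1 → non-residue.
(68/109) = -1 → non-residue.
(80/109) = +1 → QR.
Total quadratic residues among the 6: 2.

2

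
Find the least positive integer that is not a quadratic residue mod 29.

2

(2/29) = −1, so 2 is the smallest positive non-residue mod 29.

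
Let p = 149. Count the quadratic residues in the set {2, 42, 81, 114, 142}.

4

(2/149) = -1 → non-residue.
(42/149) = +1 → QR.
(81/149) = +1 → QR.
(114/149) = +1 → QR.
(142/149) = +1 → QR.
Total quadratic residues among the 5: 4.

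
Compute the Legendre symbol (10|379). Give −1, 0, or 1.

Pull out 2: since 379 ≡ 3 (mod 8), (2/379) = -1.
Reciprocity: 5 ≡ 1 and 379 ≡ 3 (mod 4), so (5/379) = +(379/5).
Reduce top mod 5: now compute (4/5).
Pull out 2^2: since 5 ≡ 5 (mod 8), (2/5) = -1, so (2/5)^2 = +1.
Reached (1/5) = 1. Collecting the sign flips along the way, the symbol is -1.

-1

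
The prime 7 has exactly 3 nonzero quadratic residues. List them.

1, 2, 4

Square k = 1,…,3 (k and 7−k give the same square):
1²=1, 2²=4, 3²≡2 (mod 7).
So the quadratic residues mod 7 are {1, 2, 4}.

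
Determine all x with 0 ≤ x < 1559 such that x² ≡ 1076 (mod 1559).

135, 1424

Since 1559 ≡ 3 (mod 4), a square root of 1076 is 1076^((1559+1)/4) = 1076^390 mod 1559.
Repeated squaring: 1076^2≡998, 1076^4≡1362, 1076^8≡1393, 1076^16≡1053, 1076^32≡360, 1076^64≡203, 1076^128≡675, 1076^256≡397 (mod 1559).
1076^390 = 1076^(256+128+4+2) ≡ 135 (mod 1559).
Check: 135² = 18225 ≡ 1076 (mod 1559). The two roots are 135 and 1424.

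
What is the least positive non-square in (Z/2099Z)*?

2

(2/2099) = −1, so 2 is the smallest positive non-residue mod 2099.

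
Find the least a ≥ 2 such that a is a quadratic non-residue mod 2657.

(2/2657) = +1, so 2 is a residue.
(3/2657) = −1, so 3 is the smallest positive non-residue mod 2657.

3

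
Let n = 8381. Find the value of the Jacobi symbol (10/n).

Pull out 2: since 8381 ≡ 5 (mod 8), (2/8381) = -1.
Reciprocity: 5 ≡ 1 and 8381 ≡ 1 (mod 4), so (5/8381) = +(8381/5).
Reduce top mod 5: now compute (1/5).
Reached (1/5) = 1. Collecting the sign flips along the way, the symbol is -1.

-1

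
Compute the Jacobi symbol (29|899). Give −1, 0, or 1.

Reciprocity: 29 ≡ 1 and 899 ≡ 3 (mod 4), so (29/899) = +(899/29).
Reduce top mod 29: now compute (0/29).
Top reduces to 0: gcd > 1, so the symbol is 0.

0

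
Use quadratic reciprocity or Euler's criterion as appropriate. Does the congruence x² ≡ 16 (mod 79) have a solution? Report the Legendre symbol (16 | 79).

Pull out 2^4: since 79 ≡ 7 (mod 8), (2/79) = +1, so (2/79)^4 = +1.
Reached (1/79) = 1. Collecting the sign flips along the way, the symbol is +1.

1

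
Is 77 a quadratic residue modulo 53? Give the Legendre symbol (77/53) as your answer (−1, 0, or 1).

1

First reduce: 77 ≡ 24 (mod 53).
Pull out 2^3: since 53 ≡ 5 (mod 8), (2/53) = -1, so (2/53)^3 = -1.
Reciprocity: 3 ≡ 3 and 53 ≡ 1 (mod 4), so (3/53) = +(53/3).
Reduce top mod 3: now compute (2/3).
Pull out 2: since 3 ≡ 3 (mod 8), (2/3) = -1.
Reached (1/3) = 1. Collecting the sign flips along the way, the symbol is +1.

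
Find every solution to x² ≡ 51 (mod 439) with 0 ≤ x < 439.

Since 439 ≡ 3 (mod 4), a square root of 51 is 51^((439+1)/4) = 51^110 mod 439.
Repeated squaring: 51^2≡406, 51^4≡211, 51^8≡182, 51^16≡199, 51^32≡91, 51^64≡379 (mod 439).
51^110 = 51^(64+32+8+4+2) ≡ 200 (mod 439).
Check: 200² = 40000 ≡ 51 (mod 439). The two roots are 200 and 239.

200, 239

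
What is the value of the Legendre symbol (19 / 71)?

Reciprocity: 19 ≡ 3 and 71 ≡ 3 (mod 4), so (19/71) = −(71/19).
Reduce top mod 19: now compute (14/19).
Pull out 2: since 19 ≡ 3 (mod 8), (2/19) = -1.
Reciprocity: 7 ≡ 3 and 19 ≡ 3 (mod 4), so (7/19) = −(19/7).
Reduce top mod 7: now compute (5/7).
Reciprocity: 5 ≡ 1 and 7 ≡ 3 (mod 4), so (5/7) = +(7/5).
Reduce top mod 5: now compute (2/5).
Pull out 2: since 5 ≡ 5 (mod 8), (2/5) = -1.
Reached (1/5) = 1. Collecting the sign flips along the way, the symbol is +1.

1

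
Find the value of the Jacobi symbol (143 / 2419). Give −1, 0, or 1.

1

Reciprocity: 143 ≡ 3 and 2419 ≡ 3 (mod 4), so (143/2419) = −(2419/143).
Reduce top mod 143: now compute (131/143).
Reciprocity: 131 ≡ 3 and 143 ≡ 3 (mod 4), so (131/143) = −(143/131).
Reduce top mod 131: now compute (12/131).
Pull out 2^2: since 131 ≡ 3 (mod 8), (2/131) = -1, so (2/131)^2 = +1.
Reciprocity: 3 ≡ 3 and 131 ≡ 3 (mod 4), so (3/131) = −(131/3).
Reduce top mod 3: now compute (2/3).
Pull out 2: since 3 ≡ 3 (mod 8), (2/3) = -1.
Reached (1/3) = 1. Collecting the sign flips along the way, the symbol is +1.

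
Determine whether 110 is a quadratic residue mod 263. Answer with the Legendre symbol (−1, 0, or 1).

-1

Euler's criterion: (110/263) ≡ 110^131 (mod 263).
110^2 ≡ 2 (mod 263)
110^4 ≡ 4 (mod 263)
110^8 ≡ 16 (mod 263)
110^16 ≡ 256 (mod 263)
110^32 ≡ 49 (mod 263)
110^64 ≡ 34 (mod 263)
110^128 ≡ 104 (mod 263)
110^131 = 110^(128+2+1) ≡ 262 (mod 263).
Result is 262 ≡ −1, so (110/263) = −1.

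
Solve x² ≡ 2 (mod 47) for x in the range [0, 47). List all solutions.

7, 40

Since 47 ≡ 3 (mod 4), a square root of 2 is 2^((47+1)/4) = 2^12 mod 47.
Repeated squaring: 2^2≡4, 2^4≡16, 2^8≡21 (mod 47).
2^12 = 2^(8+4) ≡ 7 (mod 47).
Check: 7² = 49 ≡ 2 (mod 47). The two roots are 7 and 40.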